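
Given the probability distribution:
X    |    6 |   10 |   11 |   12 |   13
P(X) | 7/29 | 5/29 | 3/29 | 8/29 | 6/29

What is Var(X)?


E[X] = 299/29
E[X²] = 3281/29
Var(X) = E[X²] - (E[X])² = 3281/29 - 89401/841 = 5748/841

Var(X) = 5748/841 ≈ 6.8347


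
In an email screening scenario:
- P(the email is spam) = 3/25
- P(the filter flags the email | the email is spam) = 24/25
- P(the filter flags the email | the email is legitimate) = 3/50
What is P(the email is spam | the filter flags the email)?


Using Bayes' theorem:
P(A|B) = P(B|A)·P(A) / P(B)

P(the filter flags the email) = 24/25 × 3/25 + 3/50 × 22/25
= 72/625 + 33/625 = 21/125

P(the email is spam|the filter flags the email) = (72/625) / (21/125) = 24/35

P(the email is spam|the filter flags the email) = 24/35 ≈ 68.57%


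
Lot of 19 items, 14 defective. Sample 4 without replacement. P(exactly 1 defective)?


Hypergeometric: C(14,1)×C(5,3)/C(19,4)
= 14×10/3876 = 35/969

P(X=1) = 35/969 ≈ 3.61%


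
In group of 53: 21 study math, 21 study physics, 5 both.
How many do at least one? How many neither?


|A∪B| = 21+21-5 = 37
Neither = 53-37 = 16

At least one: 37; Neither: 16


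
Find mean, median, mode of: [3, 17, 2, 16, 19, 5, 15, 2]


Sorted: [2, 2, 3, 5, 15, 16, 17, 19]
Mean = 79/8
Median = 10
Freq: {3: 1, 17: 1, 2: 2, 16: 1, 19: 1, 5: 1, 15: 1}
Mode: [2]

Mean=79/8, Median=10, Mode=2


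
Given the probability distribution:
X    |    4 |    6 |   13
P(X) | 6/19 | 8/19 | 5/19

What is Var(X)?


E[X] = 137/19
E[X²] = 1229/19
Var(X) = E[X²] - (E[X])² = 1229/19 - 18769/361 = 4582/361

Var(X) = 4582/361 ≈ 12.6925


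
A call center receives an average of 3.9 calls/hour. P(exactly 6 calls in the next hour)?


Poisson(λ=3.9): P(X=6) = e^(-λ)×λ^k/k!
= e^(-3.9) × 3.9^6 / 6!
≈ 0.02024191145 × 3518.743761 / 720 ≈ 0.098925

P(X=6) ≈ 0.098925 ≈ 9.89%


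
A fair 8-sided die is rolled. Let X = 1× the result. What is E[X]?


E[die] = (1+8)/2 = 9/2
E[X] = 1 × 9/2 = 9/2

E[X] = 9/2


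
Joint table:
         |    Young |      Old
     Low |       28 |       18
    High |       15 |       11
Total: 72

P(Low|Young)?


P(Low|Young) = 28/(28+15) = 28/43

P = 28/43 ≈ 65.12%


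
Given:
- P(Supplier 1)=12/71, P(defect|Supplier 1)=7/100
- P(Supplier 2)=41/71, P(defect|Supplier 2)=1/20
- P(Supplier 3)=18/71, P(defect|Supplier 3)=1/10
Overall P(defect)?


P(B) = Σ P(B|Aᵢ)×P(Aᵢ)
  7/100×12/71 = 21/1775
  1/20×41/71 = 41/1420
  1/10×18/71 = 9/355
Sum = 469/7100

P(defect) = 469/7100 ≈ 6.61%


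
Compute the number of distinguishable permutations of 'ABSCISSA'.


Letters: 8, freq: {'A': 2, 'B': 1, 'S': 3, 'C': 1, 'I': 1}
8!/(2!×1!×3!×1!×1!) = 40320/12 = 3360

3360


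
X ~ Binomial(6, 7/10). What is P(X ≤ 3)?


P(X ≤ 3) = Σ P(X=i) for i=0..3
P(X=0) = 729/1000000
P(X=1) = 5103/500000
P(X=2) = 11907/200000
P(X=3) = 9261/50000
Sum = 25569/100000

P(X ≤ 3) = 25569/100000 ≈ 25.57%


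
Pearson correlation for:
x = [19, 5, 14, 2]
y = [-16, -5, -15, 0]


n=4, Σx=40, Σy=-36, Σxy=-539, Σx²=586, Σy²=506
r = (4×(-539) - 40×(-36))/√((4×586 - 40²)(4×506 - (-36)²))
= -716/√(744×728) = -716/√541632 ≈ -716/735.9565 ≈ -0.9729

r ≈ -0.9729


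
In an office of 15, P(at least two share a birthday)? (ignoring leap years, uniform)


P(all different) = Π(365-i)/365 for i=0..14
= 0.747099
P(match) = 1 - 0.747099 = 0.252901

P ≈ 0.2529 ≈ 25.29%


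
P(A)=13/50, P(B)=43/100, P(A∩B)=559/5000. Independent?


P(A)×P(B) = 559/5000
P(A∩B) = 559/5000
Equal ✓ → Independent

Yes, independent


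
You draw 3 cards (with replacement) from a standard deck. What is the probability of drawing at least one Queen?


P(not a Queen) = 48/52 = 12/13
P(none in 3 draws) = (12/13)^3 = 1728/2197
P(≥1 Queen) = 1 - 1728/2197 = 469/2197

P = 469/2197 ≈ 21.35%


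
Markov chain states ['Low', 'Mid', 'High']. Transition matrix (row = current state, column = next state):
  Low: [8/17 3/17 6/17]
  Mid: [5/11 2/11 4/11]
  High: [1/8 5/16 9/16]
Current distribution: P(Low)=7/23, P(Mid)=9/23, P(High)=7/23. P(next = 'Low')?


P(next=Low) = Σᵢ P(now=i)×P(i→Low)
= 7/23×8/17 + 9/23×5/11 + 7/23×1/8
= 56/391 + 45/253 + 7/184 = 12357/34408

P = 12357/34408 ≈ 0.3591


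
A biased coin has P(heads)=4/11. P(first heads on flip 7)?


Geometric: P(X=7) = (1-p)^(k-1)×p = (7/11)^6×4/11 = 470596/19487171

P(X=7) = 470596/19487171 ≈ 2.41%


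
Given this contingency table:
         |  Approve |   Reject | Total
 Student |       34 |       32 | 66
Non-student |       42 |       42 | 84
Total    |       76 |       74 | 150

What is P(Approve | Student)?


P(Approve | Student) = 34/(34+32) = 34/66 = 17/33

P(Approve|Student) = 17/33 ≈ 51.52%


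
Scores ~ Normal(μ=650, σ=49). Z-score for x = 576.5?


z = (x - μ)/σ = (576.5 - 650)/49 = -1.5

z = -1.5


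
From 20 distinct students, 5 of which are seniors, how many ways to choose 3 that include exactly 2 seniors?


Choose 2 of the 5 seniors and 1 of the other 15 students:
C(5,2)×C(15,1) = 10×15 = 150

150


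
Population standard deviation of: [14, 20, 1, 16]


Mean = 51/4
  (14-51/4)²=25/16
  (20-51/4)²=841/16
  (1-51/4)²=2209/16
  (16-51/4)²=169/16
Σ(x-μ)² = 811/4
σ² = (811/4)/4 = 811/16

σ = √(811/16) ≈ 7.1195


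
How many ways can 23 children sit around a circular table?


Circular arrangements of 23 distinct objects: fix one position to break rotational symmetry.
(n-1)! = 22! = 1124000727777607680000

1124000727777607680000


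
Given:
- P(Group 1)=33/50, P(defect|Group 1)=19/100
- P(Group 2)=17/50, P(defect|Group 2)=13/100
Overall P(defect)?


P(B) = Σ P(B|Aᵢ)×P(Aᵢ)
  19/100×33/50 = 627/5000
  13/100×17/50 = 221/5000
Sum = 106/625

P(defect) = 106/625 ≈ 16.96%


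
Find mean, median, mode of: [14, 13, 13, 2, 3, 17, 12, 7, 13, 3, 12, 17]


Sorted: [2, 3, 3, 7, 12, 12, 13, 13, 13, 14, 17, 17]
Mean = 126/12 = 21/2
Median = 25/2
Freq: {14: 1, 13: 3, 2: 1, 3: 2, 17: 2, 12: 2, 7: 1}
Mode: [13]

Mean=21/2, Median=25/2, Mode=13


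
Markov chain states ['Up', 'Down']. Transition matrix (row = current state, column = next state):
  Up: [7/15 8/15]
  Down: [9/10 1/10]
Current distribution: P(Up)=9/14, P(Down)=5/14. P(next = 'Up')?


P(next=Up) = Σᵢ P(now=i)×P(i→Up)
= 9/14×7/15 + 5/14×9/10
= 3/10 + 9/28 = 87/140

P = 87/140 ≈ 0.6214


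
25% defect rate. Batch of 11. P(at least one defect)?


P(all good) = (3/4)^11 = 177147/4194304
P(≥1 defect) = 4017157/4194304

P = 4017157/4194304 ≈ 95.78%


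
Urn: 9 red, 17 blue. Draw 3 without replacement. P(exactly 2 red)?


Hypergeometric: C(9,2)×C(17,1)/C(26,3)
= 36×17/2600 = 153/650

P(X=2) = 153/650 ≈ 23.54%


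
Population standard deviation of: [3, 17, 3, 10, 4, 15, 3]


Mean = 55/7
  (3-55/7)²=1156/49
  (17-55/7)²=4096/49
  (3-55/7)²=1156/49
  (10-55/7)²=225/49
  (4-55/7)²=729/49
  (15-55/7)²=2500/49
  (3-55/7)²=1156/49
Σ(x-μ)² = 1574/7
σ² = (1574/7)/7 = 1574/49

σ = √(1574/49) ≈ 5.6677


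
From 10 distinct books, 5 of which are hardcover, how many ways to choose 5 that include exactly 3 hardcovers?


Choose 3 of the 5 hardcovers and 2 of the other 5 books:
C(5,3)×C(5,2) = 10×10 = 100

100


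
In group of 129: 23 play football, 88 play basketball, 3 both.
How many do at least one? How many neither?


|A∪B| = 23+88-3 = 108
Neither = 129-108 = 21

At least one: 108; Neither: 21


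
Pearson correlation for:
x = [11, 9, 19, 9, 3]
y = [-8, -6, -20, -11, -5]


n=5, Σx=51, Σy=-50, Σxy=-636, Σx²=653, Σy²=646
r = (5×(-636) - 51×(-50))/√((5×653 - 51²)(5×646 - (-50)²))
= -630/√(664×730) = -630/√484720 ≈ -630/696.2184 ≈ -0.9049

r ≈ -0.9049


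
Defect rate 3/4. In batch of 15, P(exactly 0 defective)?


Binomial: P(X=0) = C(15,0)×p^0×(1-p)^15
= 1 × 1 × 1/1073741824 = 1/1073741824

P(X=0) = 1/1073741824 ≈ 0.00%


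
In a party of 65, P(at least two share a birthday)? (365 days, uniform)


P(all different) = Π(365-i)/365 for i=0..64
= 0.002317
P(match) = 1 - 0.002317 = 0.997683

P ≈ 0.9977 ≈ 99.77%


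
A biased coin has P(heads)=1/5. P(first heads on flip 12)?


Geometric: P(X=12) = (1-p)^(k-1)×p = (4/5)^11×1/5 = 4194304/244140625

P(X=12) = 4194304/244140625 ≈ 1.72%


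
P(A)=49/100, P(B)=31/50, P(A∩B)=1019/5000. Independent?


P(A)×P(B) = 1519/5000
P(A∩B) = 1019/5000
Not equal → NOT independent

No, not independent


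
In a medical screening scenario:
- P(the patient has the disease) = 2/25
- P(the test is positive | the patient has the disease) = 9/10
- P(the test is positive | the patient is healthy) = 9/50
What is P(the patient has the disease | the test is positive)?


Using Bayes' theorem:
P(A|B) = P(B|A)·P(A) / P(B)

P(the test is positive) = 9/10 × 2/25 + 9/50 × 23/25
= 9/125 + 207/1250 = 297/1250

P(the patient has the disease|the test is positive) = (9/125) / (297/1250) = 10/33

P(the patient has the disease|the test is positive) = 10/33 ≈ 30.30%


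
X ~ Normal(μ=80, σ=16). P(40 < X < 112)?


z₁=(40-80)/16=-2.5, z₂=(112-80)/16=2.0
P = Φ(2.0) - Φ(-2.5) = 0.977250 - 0.006210 = 0.971040 ≈ 0.9710

P(40 < X < 112) ≈ 0.9710


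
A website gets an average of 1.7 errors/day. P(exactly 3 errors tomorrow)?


Poisson(λ=1.7): P(X=3) = e^(-λ)×λ^k/k!
= e^(-1.7) × 1.7^3 / 3!
≈ 0.1826835241 × 4.913 / 6 ≈ 0.149587

P(X=3) ≈ 0.149587 ≈ 14.96%


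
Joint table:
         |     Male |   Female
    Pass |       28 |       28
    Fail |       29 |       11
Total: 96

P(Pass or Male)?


P(Pass∨Male) = P(Pass) + P(Male) - P(Pass∧Male)
= (56 + 57 - 28)/96 = 85/96

P = 85/96 ≈ 88.54%


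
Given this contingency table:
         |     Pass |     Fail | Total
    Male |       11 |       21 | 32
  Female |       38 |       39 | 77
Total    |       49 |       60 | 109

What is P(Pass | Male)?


P(Pass | Male) = 11/(11+21) = 11/32

P(Pass|Male) = 11/32 ≈ 34.38%


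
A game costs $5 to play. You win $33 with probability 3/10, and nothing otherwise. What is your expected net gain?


E[gain] = (33-5)×3/10 + (-5)×7/10
= 42/5 - 7/2 = 49/10

Expected net gain = $49/10 ≈ $4.90


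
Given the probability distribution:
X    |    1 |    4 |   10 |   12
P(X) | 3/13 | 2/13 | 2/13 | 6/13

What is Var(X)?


E[X] = 103/13
E[X²] = 1099/13
Var(X) = E[X²] - (E[X])² = 1099/13 - 10609/169 = 3678/169

Var(X) = 3678/169 ≈ 21.7633


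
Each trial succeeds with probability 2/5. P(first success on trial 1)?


Geometric: P(X=1) = (1-p)^(k-1)×p = (3/5)^0×2/5 = 2/5

P(X=1) = 2/5 ≈ 40.00%


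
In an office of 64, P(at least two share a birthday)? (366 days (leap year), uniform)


P(all different) = Π(366-i)/366 for i=0..63
= 0.002858
P(match) = 1 - 0.002858 = 0.997142

P ≈ 0.9971 ≈ 99.71%


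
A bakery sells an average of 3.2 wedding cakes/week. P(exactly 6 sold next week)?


Poisson(λ=3.2): P(X=6) = e^(-λ)×λ^k/k!
= e^(-3.2) × 3.2^6 / 6!
≈ 0.04076220398 × 1073.741824 / 720 ≈ 0.060789

P(X=6) ≈ 0.060789 ≈ 6.08%


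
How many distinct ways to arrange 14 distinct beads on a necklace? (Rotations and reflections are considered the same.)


Free circular arrangements: rotations and reflections both identified.
(n-1)!/2 = 13!/2 = 6227020800/2 = 3113510400

3113510400


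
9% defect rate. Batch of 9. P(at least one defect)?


P(all good) = (91/100)^9 = 427929800129788411/1000000000000000000
P(≥1 defect) = 572070199870211589/1000000000000000000

P = 572070199870211589/1000000000000000000 ≈ 57.21%


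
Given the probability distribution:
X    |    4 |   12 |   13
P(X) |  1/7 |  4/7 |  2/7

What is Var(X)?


E[X] = 78/7
E[X²] = 930/7
Var(X) = E[X²] - (E[X])² = 930/7 - 6084/49 = 426/49

Var(X) = 426/49 ≈ 8.6939


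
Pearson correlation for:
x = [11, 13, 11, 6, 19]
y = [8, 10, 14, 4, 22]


n=5, Σx=60, Σy=58, Σxy=814, Σx²=808, Σy²=860
r = (5×814 - 60×58)/√((5×808 - 60²)(5×860 - 58²))
= 590/√(440×936) = 590/√411840 ≈ 590/641.7476 ≈ 0.9194

r ≈ 0.9194


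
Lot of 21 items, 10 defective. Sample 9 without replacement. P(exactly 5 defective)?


Hypergeometric: C(10,5)×C(11,4)/C(21,9)
= 252×330/293930 = 1188/4199

P(X=5) = 1188/4199 ≈ 28.29%


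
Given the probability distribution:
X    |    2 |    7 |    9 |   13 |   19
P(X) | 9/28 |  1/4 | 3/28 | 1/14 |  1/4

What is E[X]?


E[X] = Σ x·P(X=x)
= (2)×(9/28) + (7)×(1/4) + (9)×(3/28) + (13)×(1/14) + (19)×(1/4)
= 253/28

E[X] = 253/28


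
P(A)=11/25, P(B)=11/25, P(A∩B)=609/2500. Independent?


P(A)×P(B) = 121/625
P(A∩B) = 609/2500
Not equal → NOT independent

No, not independent


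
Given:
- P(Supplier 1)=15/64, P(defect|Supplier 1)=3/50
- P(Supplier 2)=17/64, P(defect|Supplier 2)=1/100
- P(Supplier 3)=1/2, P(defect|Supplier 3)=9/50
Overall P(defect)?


P(B) = Σ P(B|Aᵢ)×P(Aᵢ)
  3/50×15/64 = 9/640
  1/100×17/64 = 17/6400
  9/50×1/2 = 9/100
Sum = 683/6400

P(defect) = 683/6400 ≈ 10.67%


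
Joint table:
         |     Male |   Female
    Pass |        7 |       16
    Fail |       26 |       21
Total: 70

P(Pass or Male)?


P(Pass∨Male) = P(Pass) + P(Male) - P(Pass∧Male)
= (23 + 33 - 7)/70 = 49/70 = 7/10

P = 7/10 ≈ 70.00%


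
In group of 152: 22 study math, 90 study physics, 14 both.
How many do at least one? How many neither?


|A∪B| = 22+90-14 = 98
Neither = 152-98 = 54

At least one: 98; Neither: 54


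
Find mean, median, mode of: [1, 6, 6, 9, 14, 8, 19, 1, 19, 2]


Sorted: [1, 1, 2, 6, 6, 8, 9, 14, 19, 19]
Mean = 85/10 = 17/2
Median = 7
Freq: {1: 2, 6: 2, 9: 1, 14: 1, 8: 1, 19: 2, 2: 1}
Mode: [1, 6, 19]

Mean=17/2, Median=7, Mode=[1, 6, 19]


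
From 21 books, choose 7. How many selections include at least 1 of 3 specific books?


Complement: C(21,7) - C(18,7) = 116280 - 31824 = 84456

84456


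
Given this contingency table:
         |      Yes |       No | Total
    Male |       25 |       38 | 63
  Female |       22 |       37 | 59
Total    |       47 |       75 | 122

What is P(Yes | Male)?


P(Yes | Male) = 25/(25+38) = 25/63

P(Yes|Male) = 25/63 ≈ 39.68%


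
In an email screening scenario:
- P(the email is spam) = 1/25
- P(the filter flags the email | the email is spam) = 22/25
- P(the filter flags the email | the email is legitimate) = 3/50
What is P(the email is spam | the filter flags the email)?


Using Bayes' theorem:
P(A|B) = P(B|A)·P(A) / P(B)

P(the filter flags the email) = 22/25 × 1/25 + 3/50 × 24/25
= 22/625 + 36/625 = 58/625

P(the email is spam|the filter flags the email) = (22/625) / (58/625) = 11/29

P(the email is spam|the filter flags the email) = 11/29 ≈ 37.93%


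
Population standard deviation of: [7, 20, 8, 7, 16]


Mean = 58/5
  (7-58/5)²=529/25
  (20-58/5)²=1764/25
  (8-58/5)²=324/25
  (7-58/5)²=529/25
  (16-58/5)²=484/25
Σ(x-μ)² = 726/5
σ² = (726/5)/5 = 726/25

σ = √(726/25) ≈ 5.3889


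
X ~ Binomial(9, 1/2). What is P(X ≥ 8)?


P(X ≥ 8) = Σ P(X=i) for i=8..9
P(X=8) = 9/512
P(X=9) = 1/512
Sum = 5/256

P(X ≥ 8) = 5/256 ≈ 1.95%


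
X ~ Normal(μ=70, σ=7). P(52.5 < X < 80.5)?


z₁=(52.5-70)/7=-2.5, z₂=(80.5-70)/7=1.5
P = Φ(1.5) - Φ(-2.5) = 0.933193 - 0.006210 = 0.926983 ≈ 0.9270

P(52.5 < X < 80.5) ≈ 0.9270


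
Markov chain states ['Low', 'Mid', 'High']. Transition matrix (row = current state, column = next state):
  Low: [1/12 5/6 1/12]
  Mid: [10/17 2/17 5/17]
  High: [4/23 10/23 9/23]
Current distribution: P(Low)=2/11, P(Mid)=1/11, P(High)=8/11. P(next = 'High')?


P(next=High) = Σᵢ P(now=i)×P(i→High)
= 2/11×1/12 + 1/11×5/17 + 8/11×9/23
= 1/66 + 5/187 + 72/253 = 8425/25806

P = 8425/25806 ≈ 0.3265


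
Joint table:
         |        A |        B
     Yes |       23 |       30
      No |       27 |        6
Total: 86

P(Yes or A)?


P(Yes∨A) = P(Yes) + P(A) - P(Yes∧A)
= (53 + 50 - 23)/86 = 80/86 = 40/43

P = 40/43 ≈ 93.02%


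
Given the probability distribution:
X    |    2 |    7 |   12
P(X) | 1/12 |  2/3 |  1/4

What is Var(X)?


E[X] = 47/6
E[X²] = 69
Var(X) = E[X²] - (E[X])² = 69 - 2209/36 = 275/36

Var(X) = 275/36 ≈ 7.6389


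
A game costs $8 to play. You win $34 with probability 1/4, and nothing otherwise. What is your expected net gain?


E[gain] = (34-8)×1/4 + (-8)×3/4
= 13/2 - 6 = 1/2

Expected net gain = $1/2 ≈ $0.50


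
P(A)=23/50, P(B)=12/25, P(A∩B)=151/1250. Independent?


P(A)×P(B) = 138/625
P(A∩B) = 151/1250
Not equal → NOT independent

No, not independent


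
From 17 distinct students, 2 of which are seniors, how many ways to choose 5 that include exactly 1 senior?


Choose 1 of the 2 seniors and 4 of the other 15 students:
C(2,1)×C(15,4) = 2×1365 = 2730

2730


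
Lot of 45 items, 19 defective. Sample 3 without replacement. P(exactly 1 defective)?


Hypergeometric: C(19,1)×C(26,2)/C(45,3)
= 19×325/14190 = 1235/2838

P(X=1) = 1235/2838 ≈ 43.52%


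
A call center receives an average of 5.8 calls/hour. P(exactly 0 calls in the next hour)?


Poisson(λ=5.8): P(X=0) = e^(-λ)×λ^k/k!
= e^(-5.8) × 5.8^0 / 0!
≈ 0.003027554745 × 1 / 1 ≈ 0.003028

P(X=0) ≈ 0.003028 ≈ 0.30%


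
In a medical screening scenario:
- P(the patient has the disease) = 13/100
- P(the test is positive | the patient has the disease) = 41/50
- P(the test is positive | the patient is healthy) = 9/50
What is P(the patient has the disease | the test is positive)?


Using Bayes' theorem:
P(A|B) = P(B|A)·P(A) / P(B)

P(the test is positive) = 41/50 × 13/100 + 9/50 × 87/100
= 533/5000 + 783/5000 = 329/1250

P(the patient has the disease|the test is positive) = (533/5000) / (329/1250) = 533/1316

P(the patient has the disease|the test is positive) = 533/1316 ≈ 40.50%


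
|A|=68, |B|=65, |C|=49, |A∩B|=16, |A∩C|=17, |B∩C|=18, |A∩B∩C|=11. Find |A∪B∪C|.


|A∪B∪C| = 68+65+49-16-17-18+11 = 142

|A∪B∪C| = 142


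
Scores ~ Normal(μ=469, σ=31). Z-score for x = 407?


z = (x - μ)/σ = (407 - 469)/31 = -2.0

z = -2.0


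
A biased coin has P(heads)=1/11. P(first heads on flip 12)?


Geometric: P(X=12) = (1-p)^(k-1)×p = (10/11)^11×1/11 = 100000000000/3138428376721

P(X=12) = 100000000000/3138428376721 ≈ 3.19%


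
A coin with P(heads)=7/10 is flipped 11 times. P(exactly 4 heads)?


Binomial: P(X=4) = C(11,4)×p^4×(1-p)^7
= 330 × 2401/10000 × 2187/10000000 = 173282571/10000000000

P(X=4) = 173282571/10000000000 ≈ 1.73%


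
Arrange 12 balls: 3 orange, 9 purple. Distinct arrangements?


12!/(3!×9!) = 220

220


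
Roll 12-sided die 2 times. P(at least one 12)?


P(no 12)^2 = (11/12)^2 = 121/144
P(≥1) = 1 - 121/144 = 23/144

P = 23/144 ≈ 15.97%


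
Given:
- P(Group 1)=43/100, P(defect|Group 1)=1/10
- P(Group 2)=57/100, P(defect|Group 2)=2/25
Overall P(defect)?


P(B) = Σ P(B|Aᵢ)×P(Aᵢ)
  1/10×43/100 = 43/1000
  2/25×57/100 = 57/1250
Sum = 443/5000

P(defect) = 443/5000 ≈ 8.86%


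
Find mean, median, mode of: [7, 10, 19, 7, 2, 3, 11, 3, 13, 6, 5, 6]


Sorted: [2, 3, 3, 5, 6, 6, 7, 7, 10, 11, 13, 19]
Mean = 92/12 = 23/3
Median = 13/2
Freq: {7: 2, 10: 1, 19: 1, 2: 1, 3: 2, 11: 1, 13: 1, 6: 2, 5: 1}
Mode: [3, 6, 7]

Mean=23/3, Median=13/2, Mode=[3, 6, 7]


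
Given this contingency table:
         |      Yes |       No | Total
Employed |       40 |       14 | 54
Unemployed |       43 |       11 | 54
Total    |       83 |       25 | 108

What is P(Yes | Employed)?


P(Yes | Employed) = 40/(40+14) = 40/54 = 20/27

P(Yes|Employed) = 20/27 ≈ 74.07%


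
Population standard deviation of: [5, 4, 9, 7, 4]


Mean = 29/5
  (5-29/5)²=16/25
  (4-29/5)²=81/25
  (9-29/5)²=256/25
  (7-29/5)²=36/25
  (4-29/5)²=81/25
Σ(x-μ)² = 94/5
σ² = (94/5)/5 = 94/25

σ = √(94/25) ≈ 1.9391


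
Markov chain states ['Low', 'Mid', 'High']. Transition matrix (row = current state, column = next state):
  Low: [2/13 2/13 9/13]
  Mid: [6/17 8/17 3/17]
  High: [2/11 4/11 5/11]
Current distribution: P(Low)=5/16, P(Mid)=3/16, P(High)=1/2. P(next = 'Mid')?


P(next=Mid) = Σᵢ P(now=i)×P(i→Mid)
= 5/16×2/13 + 3/16×8/17 + 1/2×4/11
= 5/104 + 3/34 + 2/11 = 6187/19448

P = 6187/19448 ≈ 0.3181


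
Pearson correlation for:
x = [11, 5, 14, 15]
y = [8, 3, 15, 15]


n=4, Σx=45, Σy=41, Σxy=538, Σx²=567, Σy²=523
r = (4×538 - 45×41)/√((4×567 - 45²)(4×523 - 41²))
= 307/√(243×411) = 307/√99873 ≈ 307/316.0269 ≈ 0.9714

r ≈ 0.9714


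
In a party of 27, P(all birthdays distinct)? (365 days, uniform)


P(all different) = Π(365-i)/365 for i=0..26
= (365/365)×(364/365)×...×(339/365)
= 0.373141

P ≈ 0.3731 ≈ 37.31%


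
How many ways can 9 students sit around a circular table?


Circular arrangements of 9 distinct objects: fix one position to break rotational symmetry.
(n-1)! = 8! = 40320

40320


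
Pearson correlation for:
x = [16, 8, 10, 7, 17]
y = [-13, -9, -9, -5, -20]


n=5, Σx=58, Σy=-56, Σxy=-745, Σx²=758, Σy²=756
r = (5×(-745) - 58×(-56))/√((5×758 - 58²)(5×756 - (-56)²))
= -477/√(426×644) = -477/√274344 ≈ -477/523.7786 ≈ -0.9107

r ≈ -0.9107


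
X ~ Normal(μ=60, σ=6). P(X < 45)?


z = (45-60)/6 = -2.5
P(Z < -2.5) = 0.0062

P(X < 45) ≈ 0.0062


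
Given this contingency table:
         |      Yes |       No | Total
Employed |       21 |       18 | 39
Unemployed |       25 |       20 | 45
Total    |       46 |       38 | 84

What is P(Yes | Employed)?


P(Yes | Employed) = 21/(21+18) = 21/39 = 7/13

P(Yes|Employed) = 7/13 ≈ 53.85%


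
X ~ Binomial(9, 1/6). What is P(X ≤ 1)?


P(X ≤ 1) = Σ P(X=i) for i=0..1
P(X=0) = 1953125/10077696
P(X=1) = 390625/1119744
Sum = 2734375/5038848

P(X ≤ 1) = 2734375/5038848 ≈ 54.27%


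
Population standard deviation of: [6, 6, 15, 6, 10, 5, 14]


Mean = 62/7
  (6-62/7)²=400/49
  (6-62/7)²=400/49
  (15-62/7)²=1849/49
  (6-62/7)²=400/49
  (10-62/7)²=64/49
  (5-62/7)²=729/49
  (14-62/7)²=1296/49
Σ(x-μ)² = 734/7
σ² = (734/7)/7 = 734/49

σ = √(734/49) ≈ 3.8703


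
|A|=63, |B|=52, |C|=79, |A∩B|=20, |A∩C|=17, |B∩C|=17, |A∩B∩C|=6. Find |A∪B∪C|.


|A∪B∪C| = 63+52+79-20-17-17+6 = 146

|A∪B∪C| = 146


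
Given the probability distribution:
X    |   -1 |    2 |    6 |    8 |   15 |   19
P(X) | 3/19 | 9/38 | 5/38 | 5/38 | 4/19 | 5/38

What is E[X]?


E[X] = Σ x·P(X=x)
= (-1)×(3/19) + (2)×(9/38) + (6)×(5/38) + (8)×(5/38) + (15)×(4/19) + (19)×(5/38)
= 297/38

E[X] = 297/38


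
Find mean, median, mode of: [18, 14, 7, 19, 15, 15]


Sorted: [7, 14, 15, 15, 18, 19]
Mean = 88/6 = 44/3
Median = 15
Freq: {18: 1, 14: 1, 7: 1, 19: 1, 15: 2}
Mode: [15]

Mean=44/3, Median=15, Mode=15


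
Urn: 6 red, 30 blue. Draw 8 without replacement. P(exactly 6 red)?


Hypergeometric: C(6,6)×C(30,2)/C(36,8)
= 1×435/30260340 = 1/69564

P(X=6) = 1/69564 ≈ 0.00%


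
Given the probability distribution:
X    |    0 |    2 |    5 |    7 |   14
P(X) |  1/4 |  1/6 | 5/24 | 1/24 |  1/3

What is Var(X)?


E[X] = 19/3
E[X²] = 293/4
Var(X) = E[X²] - (E[X])² = 293/4 - 361/9 = 1193/36

Var(X) = 1193/36 ≈ 33.1389


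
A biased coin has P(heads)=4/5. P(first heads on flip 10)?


Geometric: P(X=10) = (1-p)^(k-1)×p = (1/5)^9×4/5 = 4/9765625

P(X=10) = 4/9765625 ≈ 0.00%


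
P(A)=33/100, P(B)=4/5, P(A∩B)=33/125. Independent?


P(A)×P(B) = 33/125
P(A∩B) = 33/125
Equal ✓ → Independent

Yes, independent


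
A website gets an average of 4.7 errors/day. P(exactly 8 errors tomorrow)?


Poisson(λ=4.7): P(X=8) = e^(-λ)×λ^k/k!
= e^(-4.7) × 4.7^8 / 8!
≈ 0.009095277102 × 238112.866618 / 40320 ≈ 0.053713

P(X=8) ≈ 0.053713 ≈ 5.37%


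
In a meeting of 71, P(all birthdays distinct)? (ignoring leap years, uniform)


P(all different) = Π(365-i)/365 for i=0..70
= (365/365)×(364/365)×...×(295/365)
= 0.000679

P ≈ 0.0007 ≈ 0.07%


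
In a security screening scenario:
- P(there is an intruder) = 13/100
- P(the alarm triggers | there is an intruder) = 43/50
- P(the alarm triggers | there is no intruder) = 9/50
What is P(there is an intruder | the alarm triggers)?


Using Bayes' theorem:
P(A|B) = P(B|A)·P(A) / P(B)

P(the alarm triggers) = 43/50 × 13/100 + 9/50 × 87/100
= 559/5000 + 783/5000 = 671/2500

P(there is an intruder|the alarm triggers) = (559/5000) / (671/2500) = 559/1342

P(there is an intruder|the alarm triggers) = 559/1342 ≈ 41.65%


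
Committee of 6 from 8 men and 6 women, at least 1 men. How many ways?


Count by #men:
  1M,5W: C(8,1)×C(6,5)=48
  2M,4W: C(8,2)×C(6,4)=420
  3M,3W: C(8,3)×C(6,3)=1120
  4M,2W: C(8,4)×C(6,2)=1050
  5M,1W: C(8,5)×C(6,1)=336
  6M,0W: C(8,6)×C(6,0)=28
Total = 3002

3002


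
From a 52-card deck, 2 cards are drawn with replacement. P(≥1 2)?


P(not a 2) = 48/52 = 12/13
P(none in 2 draws) = (12/13)^2 = 144/169
P(≥1 2) = 1 - 144/169 = 25/169

P = 25/169 ≈ 14.79%


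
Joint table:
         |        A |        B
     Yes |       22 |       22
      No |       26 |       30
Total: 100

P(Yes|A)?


P(Yes|A) = 22/(22+26) = 22/48 = 11/24

P = 11/24 ≈ 45.83%


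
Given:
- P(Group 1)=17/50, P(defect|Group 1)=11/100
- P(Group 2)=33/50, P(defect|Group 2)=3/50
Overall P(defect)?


P(B) = Σ P(B|Aᵢ)×P(Aᵢ)
  11/100×17/50 = 187/5000
  3/50×33/50 = 99/2500
Sum = 77/1000

P(defect) = 77/1000 ≈ 7.70%


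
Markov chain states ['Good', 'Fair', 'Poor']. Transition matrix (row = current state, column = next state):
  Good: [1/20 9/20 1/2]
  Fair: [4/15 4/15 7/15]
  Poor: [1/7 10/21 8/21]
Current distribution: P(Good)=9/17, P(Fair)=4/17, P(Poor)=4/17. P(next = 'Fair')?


P(next=Fair) = Σᵢ P(now=i)×P(i→Fair)
= 9/17×9/20 + 4/17×4/15 + 4/17×10/21
= 81/340 + 16/255 + 40/357 = 983/2380

P = 983/2380 ≈ 0.4130


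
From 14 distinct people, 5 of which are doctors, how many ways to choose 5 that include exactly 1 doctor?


Choose 1 of the 5 doctors and 4 of the other 9 people:
C(5,1)×C(9,4) = 5×126 = 630

630


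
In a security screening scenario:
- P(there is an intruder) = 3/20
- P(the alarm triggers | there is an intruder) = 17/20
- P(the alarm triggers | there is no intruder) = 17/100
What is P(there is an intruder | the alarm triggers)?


Using Bayes' theorem:
P(A|B) = P(B|A)·P(A) / P(B)

P(the alarm triggers) = 17/20 × 3/20 + 17/100 × 17/20
= 51/400 + 289/2000 = 34/125

P(there is an intruder|the alarm triggers) = (51/400) / (34/125) = 15/32

P(there is an intruder|the alarm triggers) = 15/32 ≈ 46.88%


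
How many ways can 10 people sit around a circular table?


Circular arrangements of 10 distinct objects: fix one position to break rotational symmetry.
(n-1)! = 9! = 362880

362880


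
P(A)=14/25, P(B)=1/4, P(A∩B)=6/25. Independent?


P(A)×P(B) = 7/50
P(A∩B) = 6/25
Not equal → NOT independent

No, not independent


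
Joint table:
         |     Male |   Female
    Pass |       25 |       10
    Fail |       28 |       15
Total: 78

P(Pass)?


P(Pass) = (25+10)/78 = 35/78

P(Pass) = 35/78 ≈ 44.87%


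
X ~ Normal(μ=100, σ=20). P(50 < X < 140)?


z₁=(50-100)/20=-2.5, z₂=(140-100)/20=2.0
P = Φ(2.0) - Φ(-2.5) = 0.977250 - 0.006210 = 0.971040 ≈ 0.9710

P(50 < X < 140) ≈ 0.9710


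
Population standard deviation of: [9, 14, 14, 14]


Mean = 51/4
  (9-51/4)²=225/16
  (14-51/4)²=25/16
  (14-51/4)²=25/16
  (14-51/4)²=25/16
Σ(x-μ)² = 75/4
σ² = (75/4)/4 = 75/16

σ = √(75/16) ≈ 2.1651


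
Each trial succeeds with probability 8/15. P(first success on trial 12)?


Geometric: P(X=12) = (1-p)^(k-1)×p = (7/15)^11×8/15 = 15818613944/129746337890625

P(X=12) = 15818613944/129746337890625 ≈ 0.01%


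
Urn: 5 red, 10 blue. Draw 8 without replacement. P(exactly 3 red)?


Hypergeometric: C(5,3)×C(10,5)/C(15,8)
= 10×252/6435 = 56/143

P(X=3) = 56/143 ≈ 39.16%


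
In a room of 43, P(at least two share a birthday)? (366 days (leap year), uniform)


P(all different) = Π(366-i)/366 for i=0..42
= 0.076637
P(match) = 1 - 0.076637 = 0.923363

P ≈ 0.9234 ≈ 92.34%


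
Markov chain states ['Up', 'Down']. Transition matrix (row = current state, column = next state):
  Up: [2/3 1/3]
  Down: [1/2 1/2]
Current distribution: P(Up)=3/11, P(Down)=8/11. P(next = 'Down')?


P(next=Down) = Σᵢ P(now=i)×P(i→Down)
= 3/11×1/3 + 8/11×1/2
= 1/11 + 4/11 = 5/11

P = 5/11 ≈ 0.4545


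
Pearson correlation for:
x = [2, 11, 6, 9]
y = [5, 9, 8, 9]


n=4, Σx=28, Σy=31, Σxy=238, Σx²=242, Σy²=251
r = (4×238 - 28×31)/√((4×242 - 28²)(4×251 - 31²))
= 84/√(184×43) = 84/√7912 ≈ 84/88.9494 ≈ 0.9444

r ≈ 0.9444


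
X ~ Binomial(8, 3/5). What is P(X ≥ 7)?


P(X ≥ 7) = Σ P(X=i) for i=7..8
P(X=7) = 34992/390625
P(X=8) = 6561/390625
Sum = 41553/390625

P(X ≥ 7) = 41553/390625 ≈ 10.64%


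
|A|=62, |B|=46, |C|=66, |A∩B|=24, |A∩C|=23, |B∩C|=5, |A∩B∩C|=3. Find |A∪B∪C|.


|A∪B∪C| = 62+46+66-24-23-5+3 = 125

|A∪B∪C| = 125


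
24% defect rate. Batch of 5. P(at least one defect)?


P(all good) = (19/25)^5 = 2476099/9765625
P(≥1 defect) = 7289526/9765625

P = 7289526/9765625 ≈ 74.64%


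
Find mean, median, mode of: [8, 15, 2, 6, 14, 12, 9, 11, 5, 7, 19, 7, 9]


Sorted: [2, 5, 6, 7, 7, 8, 9, 9, 11, 12, 14, 15, 19]
Mean = 124/13
Median = 9
Freq: {8: 1, 15: 1, 2: 1, 6: 1, 14: 1, 12: 1, 9: 2, 11: 1, 5: 1, 7: 2, 19: 1}
Mode: [7, 9]

Mean=124/13, Median=9, Mode=[7, 9]


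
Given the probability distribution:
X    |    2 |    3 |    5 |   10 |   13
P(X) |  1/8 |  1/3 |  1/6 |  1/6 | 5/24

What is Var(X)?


E[X] = 155/24
E[X²] = 1429/24
Var(X) = E[X²] - (E[X])² = 1429/24 - 24025/576 = 10271/576

Var(X) = 10271/576 ≈ 17.8316


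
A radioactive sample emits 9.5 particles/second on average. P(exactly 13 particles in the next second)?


Poisson(λ=9.5): P(X=13) = e^(-λ)×λ^k/k!
= e^(-9.5) × 9.5^13 / 13!
≈ 7.485182989e-05 × 5.1334208328e+12 / 6227020800 ≈ 0.061706

P(X=13) ≈ 0.061706 ≈ 6.17%


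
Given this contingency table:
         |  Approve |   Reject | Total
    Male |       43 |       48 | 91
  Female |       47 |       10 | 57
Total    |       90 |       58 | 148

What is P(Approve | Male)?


P(Approve | Male) = 43/(43+48) = 43/91

P(Approve|Male) = 43/91 ≈ 47.25%


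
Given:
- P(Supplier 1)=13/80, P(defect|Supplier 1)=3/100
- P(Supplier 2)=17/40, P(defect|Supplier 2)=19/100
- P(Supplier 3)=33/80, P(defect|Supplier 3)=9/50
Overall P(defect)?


P(B) = Σ P(B|Aᵢ)×P(Aᵢ)
  3/100×13/80 = 39/8000
  19/100×17/40 = 323/4000
  9/50×33/80 = 297/4000
Sum = 1279/8000

P(defect) = 1279/8000 ≈ 15.99%


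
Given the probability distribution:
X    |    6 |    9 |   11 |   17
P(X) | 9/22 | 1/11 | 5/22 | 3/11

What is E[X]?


E[X] = Σ x·P(X=x)
= (6)×(9/22) + (9)×(1/11) + (11)×(5/22) + (17)×(3/11)
= 229/22

E[X] = 229/22


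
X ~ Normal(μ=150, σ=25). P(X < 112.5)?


z = (112.5-150)/25 = -1.5
P(Z < -1.5) = 0.0668

P(X < 112.5) ≈ 0.0668


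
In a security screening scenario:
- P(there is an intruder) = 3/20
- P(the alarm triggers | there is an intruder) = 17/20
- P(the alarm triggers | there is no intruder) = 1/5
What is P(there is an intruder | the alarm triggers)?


Using Bayes' theorem:
P(A|B) = P(B|A)·P(A) / P(B)

P(the alarm triggers) = 17/20 × 3/20 + 1/5 × 17/20
= 51/400 + 17/100 = 119/400

P(there is an intruder|the alarm triggers) = (51/400) / (119/400) = 3/7

P(there is an intruder|the alarm triggers) = 3/7 ≈ 42.86%


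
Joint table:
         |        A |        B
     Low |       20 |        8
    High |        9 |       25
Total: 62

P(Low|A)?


P(Low|A) = 20/(20+9) = 20/29

P = 20/29 ≈ 68.97%


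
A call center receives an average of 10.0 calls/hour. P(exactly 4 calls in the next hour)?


Poisson(λ=10.0): P(X=4) = e^(-λ)×λ^k/k!
= e^(-10.0) × 10.0^4 / 4!
≈ 4.539992976e-05 × 10000 / 24 ≈ 0.018917

P(X=4) ≈ 0.018917 ≈ 1.89%


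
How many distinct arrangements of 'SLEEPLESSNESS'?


Letters: 13, freq: {'S': 5, 'L': 2, 'E': 4, 'P': 1, 'N': 1}
13!/(5!×2!×4!×1!×1!) = 6227020800/5760 = 1081080

1081080


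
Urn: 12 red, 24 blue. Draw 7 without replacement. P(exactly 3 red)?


Hypergeometric: C(12,3)×C(24,4)/C(36,7)
= 220×10626/8347680 = 1771/6324

P(X=3) = 1771/6324 ≈ 28.00%


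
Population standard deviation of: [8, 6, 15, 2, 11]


Mean = 42/5
  (8-42/5)²=4/25
  (6-42/5)²=144/25
  (15-42/5)²=1089/25
  (2-42/5)²=1024/25
  (11-42/5)²=169/25
Σ(x-μ)² = 486/5
σ² = (486/5)/5 = 486/25

σ = √(486/25) ≈ 4.4091


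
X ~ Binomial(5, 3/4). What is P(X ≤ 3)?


P(X ≤ 3) = Σ P(X=i) for i=0..3
P(X=0) = 1/1024
P(X=1) = 15/1024
P(X=2) = 45/512
P(X=3) = 135/512
Sum = 47/128

P(X ≤ 3) = 47/128 ≈ 36.72%


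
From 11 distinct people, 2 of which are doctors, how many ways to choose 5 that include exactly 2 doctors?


Choose 2 of the 2 doctors and 3 of the other 9 people:
C(2,2)×C(9,3) = 1×84 = 84

84


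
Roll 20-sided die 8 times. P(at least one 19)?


P(no 19)^8 = (19/20)^8 = 16983563041/25600000000
P(≥1) = 1 - 16983563041/25600000000 = 8616436959/25600000000

P = 8616436959/25600000000 ≈ 33.66%


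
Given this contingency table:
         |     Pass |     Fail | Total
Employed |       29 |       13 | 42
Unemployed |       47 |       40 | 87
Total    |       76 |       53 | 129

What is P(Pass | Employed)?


P(Pass | Employed) = 29/(29+13) = 29/42

P(Pass|Employed) = 29/42 ≈ 69.05%


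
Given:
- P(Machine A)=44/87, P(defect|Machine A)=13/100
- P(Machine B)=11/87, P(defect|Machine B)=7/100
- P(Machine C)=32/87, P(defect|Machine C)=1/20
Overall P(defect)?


P(B) = Σ P(B|Aᵢ)×P(Aᵢ)
  13/100×44/87 = 143/2175
  7/100×11/87 = 77/8700
  1/20×32/87 = 8/435
Sum = 809/8700

P(defect) = 809/8700 ≈ 9.30%


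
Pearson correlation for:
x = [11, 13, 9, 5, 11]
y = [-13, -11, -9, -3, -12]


n=5, Σx=49, Σy=-48, Σxy=-514, Σx²=517, Σy²=524
r = (5×(-514) - 49×(-48))/√((5×517 - 49²)(5×524 - (-48)²))
= -218/√(184×316) = -218/√58144 ≈ -218/241.1307 ≈ -0.9041

r ≈ -0.9041


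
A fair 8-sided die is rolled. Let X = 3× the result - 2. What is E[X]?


E[die] = (1+8)/2 = 9/2
E[X] = 3×9/2 - 2 = 23/2

E[X] = 23/2


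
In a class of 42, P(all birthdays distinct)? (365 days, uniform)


P(all different) = Π(365-i)/365 for i=0..41
= (365/365)×(364/365)×...×(324/365)
= 0.085970

P ≈ 0.0860 ≈ 8.60%


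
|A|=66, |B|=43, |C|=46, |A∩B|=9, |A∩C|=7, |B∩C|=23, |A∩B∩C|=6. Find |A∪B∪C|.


|A∪B∪C| = 66+43+46-9-7-23+6 = 122

|A∪B∪C| = 122


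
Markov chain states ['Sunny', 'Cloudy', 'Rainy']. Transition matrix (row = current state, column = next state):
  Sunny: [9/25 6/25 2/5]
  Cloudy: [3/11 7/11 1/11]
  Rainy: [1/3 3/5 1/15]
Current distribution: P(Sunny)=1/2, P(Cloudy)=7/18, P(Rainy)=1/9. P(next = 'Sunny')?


P(next=Sunny) = Σᵢ P(now=i)×P(i→Sunny)
= 1/2×9/25 + 7/18×3/11 + 1/9×1/3
= 9/50 + 7/66 + 1/27 = 2399/7425

P = 2399/7425 ≈ 0.3231


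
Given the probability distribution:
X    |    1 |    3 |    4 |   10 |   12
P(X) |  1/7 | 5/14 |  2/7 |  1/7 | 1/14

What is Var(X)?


E[X] = 65/14
E[X²] = 65/2
Var(X) = E[X²] - (E[X])² = 65/2 - 4225/196 = 2145/196

Var(X) = 2145/196 ≈ 10.9439


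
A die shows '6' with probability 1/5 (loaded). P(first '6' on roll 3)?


Geometric: P(X=3) = (1-p)^(k-1)×p = (4/5)^2×1/5 = 16/125

P(X=3) = 16/125 ≈ 12.80%


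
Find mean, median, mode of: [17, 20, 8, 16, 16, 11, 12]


Sorted: [8, 11, 12, 16, 16, 17, 20]
Mean = 100/7
Median = 16
Freq: {17: 1, 20: 1, 8: 1, 16: 2, 11: 1, 12: 1}
Mode: [16]

Mean=100/7, Median=16, Mode=16


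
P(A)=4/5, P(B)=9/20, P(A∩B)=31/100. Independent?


P(A)×P(B) = 9/25
P(A∩B) = 31/100
Not equal → NOT independent

No, not independent


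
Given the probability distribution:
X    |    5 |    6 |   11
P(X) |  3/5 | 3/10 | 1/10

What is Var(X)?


E[X] = 59/10
E[X²] = 379/10
Var(X) = E[X²] - (E[X])² = 379/10 - 3481/100 = 309/100

Var(X) = 309/100 ≈ 3.0900


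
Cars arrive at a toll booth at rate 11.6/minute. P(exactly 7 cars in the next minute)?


Poisson(λ=11.6): P(X=7) = e^(-λ)×λ^k/k!
= e^(-11.6) × 11.6^7 / 7!
≈ 9.166087736e-06 × 28262197.3447 / 5040 ≈ 0.051400

P(X=7) ≈ 0.051400 ≈ 5.14%


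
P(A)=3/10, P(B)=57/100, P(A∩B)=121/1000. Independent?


P(A)×P(B) = 171/1000
P(A∩B) = 121/1000
Not equal → NOT independent

No, not independent


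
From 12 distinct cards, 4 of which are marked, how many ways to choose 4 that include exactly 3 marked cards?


Choose 3 of the 4 marked cards and 1 of the other 8 cards:
C(4,3)×C(8,1) = 4×8 = 32

32


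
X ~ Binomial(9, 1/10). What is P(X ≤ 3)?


P(X ≤ 3) = Σ P(X=i) for i=0..3
P(X=0) = 387420489/1000000000
P(X=1) = 387420489/1000000000
P(X=2) = 43046721/250000000
P(X=3) = 11160261/250000000
Sum = 495834453/500000000

P(X ≤ 3) = 495834453/500000000 ≈ 99.17%


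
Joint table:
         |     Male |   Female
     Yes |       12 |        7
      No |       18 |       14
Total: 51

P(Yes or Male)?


P(Yes∨Male) = P(Yes) + P(Male) - P(Yes∧Male)
= (19 + 30 - 12)/51 = 37/51

P = 37/51 ≈ 72.55%


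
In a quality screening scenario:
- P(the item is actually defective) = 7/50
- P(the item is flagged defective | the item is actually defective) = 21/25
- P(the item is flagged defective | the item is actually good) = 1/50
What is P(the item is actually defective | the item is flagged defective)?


Using Bayes' theorem:
P(A|B) = P(B|A)·P(A) / P(B)

P(the item is flagged defective) = 21/25 × 7/50 + 1/50 × 43/50
= 147/1250 + 43/2500 = 337/2500

P(the item is actually defective|the item is flagged defective) = (147/1250) / (337/2500) = 294/337

P(the item is actually defective|the item is flagged defective) = 294/337 ≈ 87.24%


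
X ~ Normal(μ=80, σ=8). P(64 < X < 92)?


z₁=(64-80)/8=-2.0, z₂=(92-80)/8=1.5
P = Φ(1.5) - Φ(-2.0) = 0.933193 - 0.022750 = 0.910443 ≈ 0.9104

P(64 < X < 92) ≈ 0.9104


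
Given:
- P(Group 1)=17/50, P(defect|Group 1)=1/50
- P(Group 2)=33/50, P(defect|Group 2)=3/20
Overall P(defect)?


P(B) = Σ P(B|Aᵢ)×P(Aᵢ)
  1/50×17/50 = 17/2500
  3/20×33/50 = 99/1000
Sum = 529/5000

P(defect) = 529/5000 ≈ 10.58%


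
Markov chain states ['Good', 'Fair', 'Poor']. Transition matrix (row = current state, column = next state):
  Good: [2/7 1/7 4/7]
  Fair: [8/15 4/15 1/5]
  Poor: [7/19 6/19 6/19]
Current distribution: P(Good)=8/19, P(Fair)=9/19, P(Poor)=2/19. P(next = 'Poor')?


P(next=Poor) = Σᵢ P(now=i)×P(i→Poor)
= 8/19×4/7 + 9/19×1/5 + 2/19×6/19
= 32/133 + 9/95 + 12/361 = 4657/12635

P = 4657/12635 ≈ 0.3686


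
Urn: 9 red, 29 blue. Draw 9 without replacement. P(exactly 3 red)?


Hypergeometric: C(9,3)×C(29,6)/C(38,9)
= 84×475020/163011640 = 997542/4075291

P(X=3) = 997542/4075291 ≈ 24.48%


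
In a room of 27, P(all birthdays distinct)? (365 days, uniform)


P(all different) = Π(365-i)/365 for i=0..26
= (365/365)×(364/365)×...×(339/365)
= 0.373141

P ≈ 0.3731 ≈ 37.31%


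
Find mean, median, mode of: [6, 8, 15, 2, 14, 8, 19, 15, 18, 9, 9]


Sorted: [2, 6, 8, 8, 9, 9, 14, 15, 15, 18, 19]
Mean = 123/11
Median = 9
Freq: {6: 1, 8: 2, 15: 2, 2: 1, 14: 1, 19: 1, 18: 1, 9: 2}
Mode: [8, 9, 15]

Mean=123/11, Median=9, Mode=[8, 9, 15]


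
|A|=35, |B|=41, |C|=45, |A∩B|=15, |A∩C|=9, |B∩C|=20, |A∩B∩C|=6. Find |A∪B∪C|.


|A∪B∪C| = 35+41+45-15-9-20+6 = 83

|A∪B∪C| = 83
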